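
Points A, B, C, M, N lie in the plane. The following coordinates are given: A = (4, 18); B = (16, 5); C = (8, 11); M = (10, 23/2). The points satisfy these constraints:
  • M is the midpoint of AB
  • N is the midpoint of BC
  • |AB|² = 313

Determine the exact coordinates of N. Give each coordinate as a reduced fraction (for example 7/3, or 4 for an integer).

N = (12, 8)

1. N_x = 12  [2·N = B+C = (16, 5)+(8, 11)]
2. N_y = 8  [2·N = B+C = (16, 5)+(8, 11)]
   so N = (12, 8)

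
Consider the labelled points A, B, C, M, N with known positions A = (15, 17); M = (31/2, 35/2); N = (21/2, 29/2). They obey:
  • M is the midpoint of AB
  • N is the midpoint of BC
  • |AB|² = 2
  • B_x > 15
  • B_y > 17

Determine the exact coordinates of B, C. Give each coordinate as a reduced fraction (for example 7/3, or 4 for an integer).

1. B_x = 16  [B = 2·M−A = 2·(31/2, 35/2)−(15, 17)]
2. B_y = 18  [B = 2·M−A = 2·(31/2, 35/2)−(15, 17)]
   so B = (16, 18)
3. C_x = 5  [C = 2·N−B = 2·(21/2, 29/2)−(16, 18)]
4. C_y = 11  [C = 2·N−B = 2·(21/2, 29/2)−(16, 18)]
   so C = (5, 11)

B = (16, 18)
C = (5, 11)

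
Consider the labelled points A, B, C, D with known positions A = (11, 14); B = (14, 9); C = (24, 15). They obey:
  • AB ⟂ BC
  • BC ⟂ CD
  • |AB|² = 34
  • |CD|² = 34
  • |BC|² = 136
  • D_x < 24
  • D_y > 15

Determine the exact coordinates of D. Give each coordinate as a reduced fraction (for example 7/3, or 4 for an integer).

D = (21, 20)

1. D_x = 21  [[BC ⟂ CD ⇒ 10x+6y-330=0] ∩ [|D−(24, 15)|²=34]]
2. D_y = 20  [[BC ⟂ CD ⇒ 10x+6y-330=0] ∩ [|D−(24, 15)|²=34]]
   so D = (21, 20)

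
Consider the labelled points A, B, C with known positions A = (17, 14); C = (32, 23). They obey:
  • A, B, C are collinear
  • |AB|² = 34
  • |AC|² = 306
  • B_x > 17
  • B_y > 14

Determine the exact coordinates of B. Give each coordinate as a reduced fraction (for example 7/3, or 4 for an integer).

B = (22, 17)

1. B_x = 22  [[A, B, C are collinear ⇒ 9x-15y+57=0] ∩ [|B−(17, 14)|²=34]]
2. B_y = 17  [[A, B, C are collinear ⇒ 9x-15y+57=0] ∩ [|B−(17, 14)|²=34]]
   so B = (22, 17)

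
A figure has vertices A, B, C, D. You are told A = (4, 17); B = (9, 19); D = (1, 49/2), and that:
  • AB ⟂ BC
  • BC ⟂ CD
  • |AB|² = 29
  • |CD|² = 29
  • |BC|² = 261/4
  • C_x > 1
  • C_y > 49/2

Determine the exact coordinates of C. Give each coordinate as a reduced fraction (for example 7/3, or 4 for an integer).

1. C_x = 6  [[AB ⟂ BC ⇒ 5x+2y-83=0] ∩ [|C−(1, 49/2)|²=29]]
2. C_y = 53/2  [[AB ⟂ BC ⇒ 5x+2y-83=0] ∩ [|C−(1, 49/2)|²=29]]
   so C = (6, 53/2)

C = (6, 53/2)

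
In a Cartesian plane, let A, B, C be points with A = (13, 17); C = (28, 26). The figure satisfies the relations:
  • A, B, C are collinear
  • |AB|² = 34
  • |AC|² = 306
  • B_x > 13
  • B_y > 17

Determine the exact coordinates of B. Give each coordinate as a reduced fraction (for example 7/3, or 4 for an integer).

B = (18, 20)

1. B_x = 18  [[A, B, C are collinear ⇒ 9x-15y+138=0] ∩ [|B−(13, 17)|²=34]]
2. B_y = 20  [[A, B, C are collinear ⇒ 9x-15y+138=0] ∩ [|B−(13, 17)|²=34]]
   so B = (18, 20)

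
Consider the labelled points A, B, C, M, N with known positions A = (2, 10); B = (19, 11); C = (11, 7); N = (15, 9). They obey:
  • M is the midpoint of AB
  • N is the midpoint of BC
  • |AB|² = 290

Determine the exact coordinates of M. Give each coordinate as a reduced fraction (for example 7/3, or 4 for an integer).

M = (21/2, 21/2)

1. M_x = 21/2  [2·M = A+B = (2, 10)+(19, 11)]
2. M_y = 21/2  [2·M = A+B = (2, 10)+(19, 11)]
   so M = (21/2, 21/2)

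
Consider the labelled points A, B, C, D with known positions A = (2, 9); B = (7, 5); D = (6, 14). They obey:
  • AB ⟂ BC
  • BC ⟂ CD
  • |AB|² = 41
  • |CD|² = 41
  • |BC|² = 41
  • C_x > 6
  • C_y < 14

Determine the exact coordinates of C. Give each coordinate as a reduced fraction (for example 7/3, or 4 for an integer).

1. C_x = 11  [[AB ⟂ BC ⇒ 5x-4y-15=0] ∩ [|C−(6, 14)|²=41]]
2. C_y = 10  [[AB ⟂ BC ⇒ 5x-4y-15=0] ∩ [|C−(6, 14)|²=41]]
   so C = (11, 10)

C = (11, 10)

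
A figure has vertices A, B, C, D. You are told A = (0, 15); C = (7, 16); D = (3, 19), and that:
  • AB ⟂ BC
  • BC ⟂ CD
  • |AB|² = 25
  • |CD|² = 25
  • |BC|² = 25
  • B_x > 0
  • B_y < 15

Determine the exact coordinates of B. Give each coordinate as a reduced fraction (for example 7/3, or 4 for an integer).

B = (4, 12)

1. B_x = 4  [[BC ⟂ CD ⇒ 4x-3y+20=0] ∩ [|B−(0, 15)|²=25]]
2. B_y = 12  [[BC ⟂ CD ⇒ 4x-3y+20=0] ∩ [|B−(0, 15)|²=25]]
   so B = (4, 12)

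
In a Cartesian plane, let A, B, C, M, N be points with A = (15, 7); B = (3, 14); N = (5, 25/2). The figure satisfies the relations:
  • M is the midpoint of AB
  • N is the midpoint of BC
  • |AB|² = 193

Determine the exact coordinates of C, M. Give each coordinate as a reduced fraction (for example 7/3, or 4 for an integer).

1. M_x = 9  [2·M = A+B = (15, 7)+(3, 14)]
2. M_y = 21/2  [2·M = A+B = (15, 7)+(3, 14)]
   so M = (9, 21/2)
3. C_x = 7  [C = 2·N−B = 2·(5, 25/2)−(3, 14)]
4. C_y = 11  [C = 2·N−B = 2·(5, 25/2)−(3, 14)]
   so C = (7, 11)

C = (7, 11)
M = (9, 21/2)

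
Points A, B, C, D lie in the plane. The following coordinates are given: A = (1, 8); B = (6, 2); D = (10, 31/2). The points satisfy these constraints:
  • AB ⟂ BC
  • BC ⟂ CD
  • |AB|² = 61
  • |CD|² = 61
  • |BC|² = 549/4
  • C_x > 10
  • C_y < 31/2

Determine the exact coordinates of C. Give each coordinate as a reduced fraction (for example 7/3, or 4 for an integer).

1. C_x = 15  [[AB ⟂ BC ⇒ 5x-6y-18=0] ∩ [|C−(10, 31/2)|²=61]]
2. C_y = 19/2  [[AB ⟂ BC ⇒ 5x-6y-18=0] ∩ [|C−(10, 31/2)|²=61]]
   so C = (15, 19/2)

C = (15, 19/2)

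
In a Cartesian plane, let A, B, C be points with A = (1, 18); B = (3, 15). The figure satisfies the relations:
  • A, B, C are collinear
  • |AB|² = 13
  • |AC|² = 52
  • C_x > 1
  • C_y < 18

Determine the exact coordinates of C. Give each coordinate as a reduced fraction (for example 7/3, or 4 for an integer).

1. C_x = 5  [[A, B, C are collinear ⇒ 3x+2y-39=0] ∩ [|C−(1, 18)|²=52]]
2. C_y = 12  [[A, B, C are collinear ⇒ 3x+2y-39=0] ∩ [|C−(1, 18)|²=52]]
   so C = (5, 12)

C = (5, 12)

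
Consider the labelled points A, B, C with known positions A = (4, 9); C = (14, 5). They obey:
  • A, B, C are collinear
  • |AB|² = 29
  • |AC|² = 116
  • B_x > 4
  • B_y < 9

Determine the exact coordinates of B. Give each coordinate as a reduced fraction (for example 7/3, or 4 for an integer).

B = (9, 7)

1. B_x = 9  [[A, B, C are collinear ⇒ -4x-10y+106=0] ∩ [|B−(4, 9)|²=29]]
2. B_y = 7  [[A, B, C are collinear ⇒ -4x-10y+106=0] ∩ [|B−(4, 9)|²=29]]
   so B = (9, 7)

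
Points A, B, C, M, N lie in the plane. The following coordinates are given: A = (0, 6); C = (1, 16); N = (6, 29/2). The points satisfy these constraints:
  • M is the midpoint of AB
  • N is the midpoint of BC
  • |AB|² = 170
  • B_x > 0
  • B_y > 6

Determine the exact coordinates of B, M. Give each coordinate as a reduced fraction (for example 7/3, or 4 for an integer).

B = (11, 13)
M = (11/2, 19/2)

1. B_x = 11  [B = 2·N−C = 2·(6, 29/2)−(1, 16)]
2. B_y = 13  [B = 2·N−C = 2·(6, 29/2)−(1, 16)]
   so B = (11, 13)
3. M_x = 11/2  [2·M = A+B = (0, 6)+(11, 13)]
4. M_y = 19/2  [2·M = A+B = (0, 6)+(11, 13)]
   so M = (11/2, 19/2)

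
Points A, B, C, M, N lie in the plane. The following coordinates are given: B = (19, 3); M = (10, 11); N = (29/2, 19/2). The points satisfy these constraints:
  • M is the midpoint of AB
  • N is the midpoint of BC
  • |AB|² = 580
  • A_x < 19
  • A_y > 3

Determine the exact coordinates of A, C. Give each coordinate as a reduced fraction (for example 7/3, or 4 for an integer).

A = (1, 19)
C = (10, 16)

1. A_x = 1  [A = 2·M−B = 2·(10, 11)−(19, 3)]
2. A_y = 19  [A = 2·M−B = 2·(10, 11)−(19, 3)]
   so A = (1, 19)
3. C_x = 10  [C = 2·N−B = 2·(29/2, 19/2)−(19, 3)]
4. C_y = 16  [C = 2·N−B = 2·(29/2, 19/2)−(19, 3)]
   so C = (10, 16)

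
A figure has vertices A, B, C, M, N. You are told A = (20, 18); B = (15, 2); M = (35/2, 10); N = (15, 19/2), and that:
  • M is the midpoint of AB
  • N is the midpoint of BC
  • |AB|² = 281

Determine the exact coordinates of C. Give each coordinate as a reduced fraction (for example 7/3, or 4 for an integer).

C = (15, 17)

1. C_x = 15  [C = 2·N−B = 2·(15, 19/2)−(15, 2)]
2. C_y = 17  [C = 2·N−B = 2·(15, 19/2)−(15, 2)]
   so C = (15, 17)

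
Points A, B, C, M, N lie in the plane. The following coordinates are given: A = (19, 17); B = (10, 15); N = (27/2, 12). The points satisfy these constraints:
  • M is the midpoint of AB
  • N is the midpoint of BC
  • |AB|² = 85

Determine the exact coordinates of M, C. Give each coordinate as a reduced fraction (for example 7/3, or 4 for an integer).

M = (29/2, 16)
C = (17, 9)

1. M_x = 29/2  [2·M = A+B = (19, 17)+(10, 15)]
2. M_y = 16  [2·M = A+B = (19, 17)+(10, 15)]
   so M = (29/2, 16)
3. C_x = 17  [C = 2·N−B = 2·(27/2, 12)−(10, 15)]
4. C_y = 9  [C = 2·N−B = 2·(27/2, 12)−(10, 15)]
   so C = (17, 9)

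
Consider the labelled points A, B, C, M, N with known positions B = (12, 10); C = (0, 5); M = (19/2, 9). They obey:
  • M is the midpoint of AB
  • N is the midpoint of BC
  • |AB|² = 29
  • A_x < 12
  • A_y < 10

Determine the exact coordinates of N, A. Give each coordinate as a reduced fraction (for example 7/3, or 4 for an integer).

1. A_x = 7  [A = 2·M−B = 2·(19/2, 9)−(12, 10)]
2. A_y = 8  [A = 2·M−B = 2·(19/2, 9)−(12, 10)]
   so A = (7, 8)
3. N_x = 6  [2·N = B+C = (12, 10)+(0, 5)]
4. N_y = 15/2  [2·N = B+C = (12, 10)+(0, 5)]
   so N = (6, 15/2)

N = (6, 15/2)
A = (7, 8)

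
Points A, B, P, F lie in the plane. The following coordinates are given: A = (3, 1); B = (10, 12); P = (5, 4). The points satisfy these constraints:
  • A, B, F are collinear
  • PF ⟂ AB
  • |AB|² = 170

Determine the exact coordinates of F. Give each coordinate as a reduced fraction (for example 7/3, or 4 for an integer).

F = (839/170, 687/170)

1. F_x = 839/170  [[A, B, F are collinear ⇒ -11x+7y+26=0] ∩ [PF ⟂ AB ⇒ 7x+11y-79=0]]
2. F_y = 687/170  [[A, B, F are collinear ⇒ -11x+7y+26=0] ∩ [PF ⟂ AB ⇒ 7x+11y-79=0]]
   so F = (839/170, 687/170)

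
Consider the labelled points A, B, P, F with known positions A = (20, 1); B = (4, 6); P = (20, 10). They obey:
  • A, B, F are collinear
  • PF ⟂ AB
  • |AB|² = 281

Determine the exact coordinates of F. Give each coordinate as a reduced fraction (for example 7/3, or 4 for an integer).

F = (4900/281, 506/281)

1. F_x = 4900/281  [[A, B, F are collinear ⇒ -5x-16y+116=0] ∩ [PF ⟂ AB ⇒ -16x+5y+270=0]]
2. F_y = 506/281  [[A, B, F are collinear ⇒ -5x-16y+116=0] ∩ [PF ⟂ AB ⇒ -16x+5y+270=0]]
   so F = (4900/281, 506/281)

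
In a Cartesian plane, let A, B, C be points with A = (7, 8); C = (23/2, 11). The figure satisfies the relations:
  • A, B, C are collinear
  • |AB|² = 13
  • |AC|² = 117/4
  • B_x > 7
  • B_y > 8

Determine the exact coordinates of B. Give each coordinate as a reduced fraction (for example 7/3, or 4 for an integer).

1. B_x = 10  [[A, B, C are collinear ⇒ 3x-9/2y+15=0] ∩ [|B−(7, 8)|²=13]]
2. B_y = 10  [[A, B, C are collinear ⇒ 3x-9/2y+15=0] ∩ [|B−(7, 8)|²=13]]
   so B = (10, 10)

B = (10, 10)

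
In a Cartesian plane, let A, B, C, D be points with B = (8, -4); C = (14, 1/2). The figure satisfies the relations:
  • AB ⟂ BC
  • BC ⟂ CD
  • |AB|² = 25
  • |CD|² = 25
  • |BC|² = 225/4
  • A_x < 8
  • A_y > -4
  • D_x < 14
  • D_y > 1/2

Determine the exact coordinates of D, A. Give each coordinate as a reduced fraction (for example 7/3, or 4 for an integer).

D = (11, 9/2)
A = (5, 0)

1. D_x = 11  [[BC ⟂ CD ⇒ 6x+9/2y-345/4=0] ∩ [|D−(14, 1/2)|²=25]]
2. D_y = 9/2  [[BC ⟂ CD ⇒ 6x+9/2y-345/4=0] ∩ [|D−(14, 1/2)|²=25]]
   so D = (11, 9/2)
3. A_x = 5  [[AB ⟂ BC ⇒ -6x-9/2y+30=0] ∩ [|A−(8, -4)|²=25]]
4. A_y = 0  [[AB ⟂ BC ⇒ -6x-9/2y+30=0] ∩ [|A−(8, -4)|²=25]]
   so A = (5, 0)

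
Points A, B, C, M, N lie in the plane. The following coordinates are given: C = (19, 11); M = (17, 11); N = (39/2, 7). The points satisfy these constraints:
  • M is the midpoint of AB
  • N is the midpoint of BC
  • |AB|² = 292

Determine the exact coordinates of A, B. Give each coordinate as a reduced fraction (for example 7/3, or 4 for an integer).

A = (14, 19)
B = (20, 3)

1. B_x = 20  [B = 2·N−C = 2·(39/2, 7)−(19, 11)]
2. B_y = 3  [B = 2·N−C = 2·(39/2, 7)−(19, 11)]
   so B = (20, 3)
3. A_x = 14  [A = 2·M−B = 2·(17, 11)−(20, 3)]
4. A_y = 19  [A = 2·M−B = 2·(17, 11)−(20, 3)]
   so A = (14, 19)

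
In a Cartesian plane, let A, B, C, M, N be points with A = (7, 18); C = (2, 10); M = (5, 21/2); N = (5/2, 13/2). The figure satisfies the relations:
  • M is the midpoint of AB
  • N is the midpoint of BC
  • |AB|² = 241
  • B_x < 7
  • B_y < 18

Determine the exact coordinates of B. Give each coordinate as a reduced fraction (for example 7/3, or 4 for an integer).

B = (3, 3)

1. B_x = 3  [B = 2·M−A = 2·(5, 21/2)−(7, 18)]
2. B_y = 3  [B = 2·M−A = 2·(5, 21/2)−(7, 18)]
   so B = (3, 3)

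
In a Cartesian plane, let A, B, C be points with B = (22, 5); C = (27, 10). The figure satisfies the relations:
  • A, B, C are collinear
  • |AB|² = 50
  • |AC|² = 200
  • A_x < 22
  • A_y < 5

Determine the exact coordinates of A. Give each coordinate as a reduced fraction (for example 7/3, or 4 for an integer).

1. A_x = 17  [[A, B, C are collinear ⇒ -5x+5y+85=0] ∩ [|A−(22, 5)|²=50]]
2. A_y = 0  [[A, B, C are collinear ⇒ -5x+5y+85=0] ∩ [|A−(22, 5)|²=50]]
   so A = (17, 0)

A = (17, 0)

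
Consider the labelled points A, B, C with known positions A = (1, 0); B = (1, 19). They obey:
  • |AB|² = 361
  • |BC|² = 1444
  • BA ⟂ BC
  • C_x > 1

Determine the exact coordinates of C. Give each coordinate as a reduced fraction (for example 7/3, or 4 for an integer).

1. C_x = 39  [[BA ⟂ BC ⇒ -19y+361=0] ∩ [|C−(1, 19)|²=1444]]
2. C_y = 19  [[BA ⟂ BC ⇒ -19y+361=0] ∩ [|C−(1, 19)|²=1444]]
   so C = (39, 19)

C = (39, 19)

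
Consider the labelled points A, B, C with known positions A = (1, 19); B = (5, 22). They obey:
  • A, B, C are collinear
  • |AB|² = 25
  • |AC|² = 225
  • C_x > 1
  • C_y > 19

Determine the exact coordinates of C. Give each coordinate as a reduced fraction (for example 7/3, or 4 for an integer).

C = (13, 28)

1. C_x = 13  [[A, B, C are collinear ⇒ -3x+4y-73=0] ∩ [|C−(1, 19)|²=225]]
2. C_y = 28  [[A, B, C are collinear ⇒ -3x+4y-73=0] ∩ [|C−(1, 19)|²=225]]
   so C = (13, 28)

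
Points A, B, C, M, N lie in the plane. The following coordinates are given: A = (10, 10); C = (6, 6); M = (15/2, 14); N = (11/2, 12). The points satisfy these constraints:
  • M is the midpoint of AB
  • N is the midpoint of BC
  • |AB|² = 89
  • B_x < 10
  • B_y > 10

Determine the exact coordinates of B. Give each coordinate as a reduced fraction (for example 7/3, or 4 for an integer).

B = (5, 18)

1. B_x = 5  [B = 2·M−A = 2·(15/2, 14)−(10, 10)]
2. B_y = 18  [B = 2·M−A = 2·(15/2, 14)−(10, 10)]
   so B = (5, 18)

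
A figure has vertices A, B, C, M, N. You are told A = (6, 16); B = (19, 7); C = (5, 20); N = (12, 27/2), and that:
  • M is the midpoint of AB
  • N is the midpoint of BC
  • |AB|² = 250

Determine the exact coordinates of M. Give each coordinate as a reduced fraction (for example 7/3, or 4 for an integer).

M = (25/2, 23/2)

1. M_x = 25/2  [2·M = A+B = (6, 16)+(19, 7)]
2. M_y = 23/2  [2·M = A+B = (6, 16)+(19, 7)]
   so M = (25/2, 23/2)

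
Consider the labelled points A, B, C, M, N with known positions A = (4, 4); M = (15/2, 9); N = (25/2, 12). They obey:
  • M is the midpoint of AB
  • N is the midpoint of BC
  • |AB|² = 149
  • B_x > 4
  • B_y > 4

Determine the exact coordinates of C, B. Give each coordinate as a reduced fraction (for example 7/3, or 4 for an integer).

1. B_x = 11  [B = 2·M−A = 2·(15/2, 9)−(4, 4)]
2. B_y = 14  [B = 2·M−A = 2·(15/2, 9)−(4, 4)]
   so B = (11, 14)
3. C_x = 14  [C = 2·N−B = 2·(25/2, 12)−(11, 14)]
4. C_y = 10  [C = 2·N−B = 2·(25/2, 12)−(11, 14)]
   so C = (14, 10)

C = (14, 10)
B = (11, 14)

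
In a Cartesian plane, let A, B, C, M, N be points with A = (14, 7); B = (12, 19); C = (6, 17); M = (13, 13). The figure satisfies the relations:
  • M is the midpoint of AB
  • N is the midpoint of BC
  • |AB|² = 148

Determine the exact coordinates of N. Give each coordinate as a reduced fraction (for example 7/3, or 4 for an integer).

1. N_x = 9  [2·N = B+C = (12, 19)+(6, 17)]
2. N_y = 18  [2·N = B+C = (12, 19)+(6, 17)]
   so N = (9, 18)

N = (9, 18)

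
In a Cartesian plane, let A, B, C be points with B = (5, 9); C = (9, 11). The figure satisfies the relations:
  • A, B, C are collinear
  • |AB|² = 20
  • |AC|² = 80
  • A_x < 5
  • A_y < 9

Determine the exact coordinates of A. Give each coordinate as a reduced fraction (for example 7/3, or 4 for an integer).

A = (1, 7)

1. A_x = 1  [[A, B, C are collinear ⇒ -2x+4y-26=0] ∩ [|A−(5, 9)|²=20]]
2. A_y = 7  [[A, B, C are collinear ⇒ -2x+4y-26=0] ∩ [|A−(5, 9)|²=20]]
   so A = (1, 7)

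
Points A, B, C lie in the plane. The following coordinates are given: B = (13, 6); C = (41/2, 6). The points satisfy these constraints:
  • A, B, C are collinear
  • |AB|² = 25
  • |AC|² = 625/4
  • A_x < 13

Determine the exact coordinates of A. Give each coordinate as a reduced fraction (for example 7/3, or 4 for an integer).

1. A_x = 8  [[A, B, C are collinear ⇒ 15/2y-45=0] ∩ [|A−(13, 6)|²=25]]
2. A_y = 6  [[A, B, C are collinear ⇒ 15/2y-45=0] ∩ [|A−(13, 6)|²=25]]
   so A = (8, 6)

A = (8, 6)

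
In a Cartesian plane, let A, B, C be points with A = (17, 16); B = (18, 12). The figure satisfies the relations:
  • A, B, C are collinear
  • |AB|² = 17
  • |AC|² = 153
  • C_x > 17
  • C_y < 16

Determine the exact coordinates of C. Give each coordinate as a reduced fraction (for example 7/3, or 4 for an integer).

C = (20, 4)

1. C_x = 20  [[A, B, C are collinear ⇒ 4x+1y-84=0] ∩ [|C−(17, 16)|²=153]]
2. C_y = 4  [[A, B, C are collinear ⇒ 4x+1y-84=0] ∩ [|C−(17, 16)|²=153]]
   so C = (20, 4)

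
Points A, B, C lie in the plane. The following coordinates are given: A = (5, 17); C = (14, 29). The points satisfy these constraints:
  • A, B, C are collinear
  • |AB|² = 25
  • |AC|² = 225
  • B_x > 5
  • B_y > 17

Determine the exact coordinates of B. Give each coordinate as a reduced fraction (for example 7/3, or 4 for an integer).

B = (8, 21)

1. B_x = 8  [[A, B, C are collinear ⇒ 12x-9y+93=0] ∩ [|B−(5, 17)|²=25]]
2. B_y = 21  [[A, B, C are collinear ⇒ 12x-9y+93=0] ∩ [|B−(5, 17)|²=25]]
   so B = (8, 21)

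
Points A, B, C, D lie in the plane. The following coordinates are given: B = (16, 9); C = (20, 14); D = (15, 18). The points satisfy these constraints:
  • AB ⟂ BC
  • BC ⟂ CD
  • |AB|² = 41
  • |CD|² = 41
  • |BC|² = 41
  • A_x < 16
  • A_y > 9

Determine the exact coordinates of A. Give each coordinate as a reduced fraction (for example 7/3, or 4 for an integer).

A = (11, 13)

1. A_x = 11  [[AB ⟂ BC ⇒ -4x-5y+109=0] ∩ [|A−(16, 9)|²=41]]
2. A_y = 13  [[AB ⟂ BC ⇒ -4x-5y+109=0] ∩ [|A−(16, 9)|²=41]]
   so A = (11, 13)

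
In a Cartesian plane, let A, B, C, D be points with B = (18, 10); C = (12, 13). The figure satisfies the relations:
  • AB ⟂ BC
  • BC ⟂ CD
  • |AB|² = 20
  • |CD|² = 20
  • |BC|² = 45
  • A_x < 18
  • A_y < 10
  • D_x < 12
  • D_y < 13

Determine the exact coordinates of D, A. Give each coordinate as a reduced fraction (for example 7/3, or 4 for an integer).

1. D_x = 10  [[BC ⟂ CD ⇒ -6x+3y+33=0] ∩ [|D−(12, 13)|²=20]]
2. D_y = 9  [[BC ⟂ CD ⇒ -6x+3y+33=0] ∩ [|D−(12, 13)|²=20]]
   so D = (10, 9)
3. A_x = 16  [[AB ⟂ BC ⇒ 6x-3y-78=0] ∩ [|A−(18, 10)|²=20]]
4. A_y = 6  [[AB ⟂ BC ⇒ 6x-3y-78=0] ∩ [|A−(18, 10)|²=20]]
   so A = (16, 6)

D = (10, 9)
A = (16, 6)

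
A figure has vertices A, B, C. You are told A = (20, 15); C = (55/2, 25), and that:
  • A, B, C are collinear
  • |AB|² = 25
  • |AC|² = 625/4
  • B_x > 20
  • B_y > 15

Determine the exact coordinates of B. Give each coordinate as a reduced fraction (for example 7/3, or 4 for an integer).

B = (23, 19)

1. B_x = 23  [[A, B, C are collinear ⇒ 10x-15/2y-175/2=0] ∩ [|B−(20, 15)|²=25]]
2. B_y = 19  [[A, B, C are collinear ⇒ 10x-15/2y-175/2=0] ∩ [|B−(20, 15)|²=25]]
   so B = (23, 19)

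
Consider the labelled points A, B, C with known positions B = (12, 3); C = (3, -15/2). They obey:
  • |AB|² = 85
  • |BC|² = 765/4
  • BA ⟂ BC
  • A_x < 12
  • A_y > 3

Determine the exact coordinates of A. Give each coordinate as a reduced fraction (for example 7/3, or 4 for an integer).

A = (5, 9)

1. A_x = 5  [[BA ⟂ BC ⇒ -9x-21/2y+279/2=0] ∩ [|A−(12, 3)|²=85]]
2. A_y = 9  [[BA ⟂ BC ⇒ -9x-21/2y+279/2=0] ∩ [|A−(12, 3)|²=85]]
   so A = (5, 9)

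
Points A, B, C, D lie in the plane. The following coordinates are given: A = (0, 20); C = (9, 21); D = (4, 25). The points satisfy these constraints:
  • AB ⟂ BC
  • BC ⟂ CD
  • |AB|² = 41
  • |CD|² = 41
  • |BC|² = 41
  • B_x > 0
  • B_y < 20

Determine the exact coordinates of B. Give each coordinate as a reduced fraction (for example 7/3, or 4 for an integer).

1. B_x = 5  [[BC ⟂ CD ⇒ 5x-4y+39=0] ∩ [|B−(0, 20)|²=41]]
2. B_y = 16  [[BC ⟂ CD ⇒ 5x-4y+39=0] ∩ [|B−(0, 20)|²=41]]
   so B = (5, 16)

B = (5, 16)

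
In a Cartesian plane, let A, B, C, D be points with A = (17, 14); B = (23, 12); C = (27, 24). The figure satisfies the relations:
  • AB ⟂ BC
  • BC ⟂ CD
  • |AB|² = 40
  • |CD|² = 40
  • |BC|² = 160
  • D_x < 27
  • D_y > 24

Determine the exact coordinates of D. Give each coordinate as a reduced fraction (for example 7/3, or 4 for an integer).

D = (21, 26)

1. D_x = 21  [[BC ⟂ CD ⇒ 4x+12y-396=0] ∩ [|D−(27, 24)|²=40]]
2. D_y = 26  [[BC ⟂ CD ⇒ 4x+12y-396=0] ∩ [|D−(27, 24)|²=40]]
   so D = (21, 26)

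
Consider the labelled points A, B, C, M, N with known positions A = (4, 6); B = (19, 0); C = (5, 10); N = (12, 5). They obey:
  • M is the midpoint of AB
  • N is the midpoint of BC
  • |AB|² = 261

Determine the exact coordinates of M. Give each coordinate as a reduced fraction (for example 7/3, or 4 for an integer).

M = (23/2, 3)

1. M_x = 23/2  [2·M = A+B = (4, 6)+(19, 0)]
2. M_y = 3  [2·M = A+B = (4, 6)+(19, 0)]
   so M = (23/2, 3)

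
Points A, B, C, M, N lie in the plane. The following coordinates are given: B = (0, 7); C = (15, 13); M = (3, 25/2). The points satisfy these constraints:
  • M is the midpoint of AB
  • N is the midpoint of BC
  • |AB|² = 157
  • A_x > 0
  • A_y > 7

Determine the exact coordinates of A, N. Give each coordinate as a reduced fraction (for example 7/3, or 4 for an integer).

A = (6, 18)
N = (15/2, 10)

1. A_x = 6  [A = 2·M−B = 2·(3, 25/2)−(0, 7)]
2. A_y = 18  [A = 2·M−B = 2·(3, 25/2)−(0, 7)]
   so A = (6, 18)
3. N_x = 15/2  [2·N = B+C = (0, 7)+(15, 13)]
4. N_y = 10  [2·N = B+C = (0, 7)+(15, 13)]
   so N = (15/2, 10)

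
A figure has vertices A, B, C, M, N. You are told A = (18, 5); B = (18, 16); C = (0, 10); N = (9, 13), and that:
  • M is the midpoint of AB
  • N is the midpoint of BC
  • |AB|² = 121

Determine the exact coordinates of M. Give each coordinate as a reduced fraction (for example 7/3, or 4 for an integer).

1. M_x = 18  [2·M = A+B = (18, 5)+(18, 16)]
2. M_y = 21/2  [2·M = A+B = (18, 5)+(18, 16)]
   so M = (18, 21/2)

M = (18, 21/2)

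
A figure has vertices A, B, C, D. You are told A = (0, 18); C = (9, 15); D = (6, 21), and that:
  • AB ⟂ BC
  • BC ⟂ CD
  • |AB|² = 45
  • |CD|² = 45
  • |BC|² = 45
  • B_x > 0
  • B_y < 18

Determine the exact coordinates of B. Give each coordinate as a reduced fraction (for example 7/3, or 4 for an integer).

1. B_x = 3  [[BC ⟂ CD ⇒ 3x-6y+63=0] ∩ [|B−(0, 18)|²=45]]
2. B_y = 12  [[BC ⟂ CD ⇒ 3x-6y+63=0] ∩ [|B−(0, 18)|²=45]]
   so B = (3, 12)

B = (3, 12)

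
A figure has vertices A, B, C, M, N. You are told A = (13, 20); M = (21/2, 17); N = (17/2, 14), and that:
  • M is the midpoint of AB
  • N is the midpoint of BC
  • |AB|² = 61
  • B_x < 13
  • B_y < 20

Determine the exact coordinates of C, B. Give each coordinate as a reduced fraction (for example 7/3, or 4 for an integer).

C = (9, 14)
B = (8, 14)

1. B_x = 8  [B = 2·M−A = 2·(21/2, 17)−(13, 20)]
2. B_y = 14  [B = 2·M−A = 2·(21/2, 17)−(13, 20)]
   so B = (8, 14)
3. C_x = 9  [C = 2·N−B = 2·(17/2, 14)−(8, 14)]
4. C_y = 14  [C = 2·N−B = 2·(17/2, 14)−(8, 14)]
   so C = (9, 14)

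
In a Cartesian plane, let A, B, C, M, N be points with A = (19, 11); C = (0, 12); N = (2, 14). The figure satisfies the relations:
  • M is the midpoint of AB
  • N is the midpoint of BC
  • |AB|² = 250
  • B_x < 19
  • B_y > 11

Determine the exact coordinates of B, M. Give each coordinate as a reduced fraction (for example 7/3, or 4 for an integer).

B = (4, 16)
M = (23/2, 27/2)

1. B_x = 4  [B = 2·N−C = 2·(2, 14)−(0, 12)]
2. B_y = 16  [B = 2·N−C = 2·(2, 14)−(0, 12)]
   so B = (4, 16)
3. M_x = 23/2  [2·M = A+B = (19, 11)+(4, 16)]
4. M_y = 27/2  [2·M = A+B = (19, 11)+(4, 16)]
   so M = (23/2, 27/2)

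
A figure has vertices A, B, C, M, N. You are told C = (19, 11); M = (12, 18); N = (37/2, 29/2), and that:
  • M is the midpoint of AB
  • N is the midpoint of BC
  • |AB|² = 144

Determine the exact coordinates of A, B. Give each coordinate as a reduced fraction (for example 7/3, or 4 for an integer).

A = (6, 18)
B = (18, 18)

1. B_x = 18  [B = 2·N−C = 2·(37/2, 29/2)−(19, 11)]
2. B_y = 18  [B = 2·N−C = 2·(37/2, 29/2)−(19, 11)]
   so B = (18, 18)
3. A_x = 6  [A = 2·M−B = 2·(12, 18)−(18, 18)]
4. A_y = 18  [A = 2·M−B = 2·(12, 18)−(18, 18)]
   so A = (6, 18)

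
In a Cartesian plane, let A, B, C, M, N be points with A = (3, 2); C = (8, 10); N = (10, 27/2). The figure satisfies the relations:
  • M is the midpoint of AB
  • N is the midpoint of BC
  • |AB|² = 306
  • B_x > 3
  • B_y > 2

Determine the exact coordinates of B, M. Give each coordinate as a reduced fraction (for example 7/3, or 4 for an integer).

1. B_x = 12  [B = 2·N−C = 2·(10, 27/2)−(8, 10)]
2. B_y = 17  [B = 2·N−C = 2·(10, 27/2)−(8, 10)]
   so B = (12, 17)
3. M_x = 15/2  [2·M = A+B = (3, 2)+(12, 17)]
4. M_y = 19/2  [2·M = A+B = (3, 2)+(12, 17)]
   so M = (15/2, 19/2)

B = (12, 17)
M = (15/2, 19/2)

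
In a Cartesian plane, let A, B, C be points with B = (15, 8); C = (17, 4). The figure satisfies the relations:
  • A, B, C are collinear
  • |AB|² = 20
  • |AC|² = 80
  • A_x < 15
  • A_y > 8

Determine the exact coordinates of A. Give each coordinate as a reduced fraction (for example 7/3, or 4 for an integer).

A = (13, 12)

1. A_x = 13  [[A, B, C are collinear ⇒ 4x+2y-76=0] ∩ [|A−(15, 8)|²=20]]
2. A_y = 12  [[A, B, C are collinear ⇒ 4x+2y-76=0] ∩ [|A−(15, 8)|²=20]]
   so A = (13, 12)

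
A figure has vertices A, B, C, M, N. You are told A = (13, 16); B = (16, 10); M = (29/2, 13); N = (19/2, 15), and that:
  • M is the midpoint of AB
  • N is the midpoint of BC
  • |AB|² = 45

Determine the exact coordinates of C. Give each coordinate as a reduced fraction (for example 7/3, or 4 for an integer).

C = (3, 20)

1. C_x = 3  [C = 2·N−B = 2·(19/2, 15)−(16, 10)]
2. C_y = 20  [C = 2·N−B = 2·(19/2, 15)−(16, 10)]
   so C = (3, 20)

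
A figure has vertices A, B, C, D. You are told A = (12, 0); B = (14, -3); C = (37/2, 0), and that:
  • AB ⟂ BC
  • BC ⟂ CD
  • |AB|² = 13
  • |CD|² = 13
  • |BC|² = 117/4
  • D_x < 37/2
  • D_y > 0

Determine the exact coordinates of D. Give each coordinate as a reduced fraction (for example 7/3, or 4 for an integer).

1. D_x = 33/2  [[BC ⟂ CD ⇒ 9/2x+3y-333/4=0] ∩ [|D−(37/2, 0)|²=13]]
2. D_y = 3  [[BC ⟂ CD ⇒ 9/2x+3y-333/4=0] ∩ [|D−(37/2, 0)|²=13]]
   so D = (33/2, 3)

D = (33/2, 3)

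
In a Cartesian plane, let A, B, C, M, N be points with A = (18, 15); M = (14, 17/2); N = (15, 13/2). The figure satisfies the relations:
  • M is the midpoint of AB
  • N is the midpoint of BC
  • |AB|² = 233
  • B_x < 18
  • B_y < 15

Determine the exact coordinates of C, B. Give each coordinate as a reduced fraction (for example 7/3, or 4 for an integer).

1. B_x = 10  [B = 2·M−A = 2·(14, 17/2)−(18, 15)]
2. B_y = 2  [B = 2·M−A = 2·(14, 17/2)−(18, 15)]
   so B = (10, 2)
3. C_x = 20  [C = 2·N−B = 2·(15, 13/2)−(10, 2)]
4. C_y = 11  [C = 2·N−B = 2·(15, 13/2)−(10, 2)]
   so C = (20, 11)

C = (20, 11)
B = (10, 2)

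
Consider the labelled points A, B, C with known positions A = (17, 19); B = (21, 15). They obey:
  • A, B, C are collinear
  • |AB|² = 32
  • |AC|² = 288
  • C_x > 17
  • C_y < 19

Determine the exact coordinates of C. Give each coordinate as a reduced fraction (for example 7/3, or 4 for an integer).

C = (29, 7)

1. C_x = 29  [[A, B, C are collinear ⇒ 4x+4y-144=0] ∩ [|C−(17, 19)|²=288]]
2. C_y = 7  [[A, B, C are collinear ⇒ 4x+4y-144=0] ∩ [|C−(17, 19)|²=288]]
   so C = (29, 7)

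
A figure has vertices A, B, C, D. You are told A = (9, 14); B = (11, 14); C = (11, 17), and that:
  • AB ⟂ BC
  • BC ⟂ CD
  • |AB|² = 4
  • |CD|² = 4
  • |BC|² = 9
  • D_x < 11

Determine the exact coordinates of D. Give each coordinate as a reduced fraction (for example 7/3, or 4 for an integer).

1. D_x = 9  [[BC ⟂ CD ⇒ 3y-51=0] ∩ [|D−(11, 17)|²=4]]
2. D_y = 17  [[BC ⟂ CD ⇒ 3y-51=0] ∩ [|D−(11, 17)|²=4]]
   so D = (9, 17)

D = (9, 17)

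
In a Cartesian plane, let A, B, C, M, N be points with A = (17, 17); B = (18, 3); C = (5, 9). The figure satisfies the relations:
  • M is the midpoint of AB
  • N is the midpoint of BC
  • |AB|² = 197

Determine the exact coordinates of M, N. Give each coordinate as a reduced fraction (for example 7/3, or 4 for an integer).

1. M_x = 35/2  [2·M = A+B = (17, 17)+(18, 3)]
2. M_y = 10  [2·M = A+B = (17, 17)+(18, 3)]
   so M = (35/2, 10)
3. N_x = 23/2  [2·N = B+C = (18, 3)+(5, 9)]
4. N_y = 6  [2·N = B+C = (18, 3)+(5, 9)]
   so N = (23/2, 6)

M = (35/2, 10)
N = (23/2, 6)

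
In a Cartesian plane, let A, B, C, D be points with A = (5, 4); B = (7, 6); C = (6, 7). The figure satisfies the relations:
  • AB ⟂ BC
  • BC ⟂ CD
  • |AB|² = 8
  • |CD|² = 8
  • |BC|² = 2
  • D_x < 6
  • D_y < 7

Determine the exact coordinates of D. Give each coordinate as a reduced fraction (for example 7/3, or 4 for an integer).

1. D_x = 4  [[BC ⟂ CD ⇒ -1x+1y-1=0] ∩ [|D−(6, 7)|²=8]]
2. D_y = 5  [[BC ⟂ CD ⇒ -1x+1y-1=0] ∩ [|D−(6, 7)|²=8]]
   so D = (4, 5)

D = (4, 5)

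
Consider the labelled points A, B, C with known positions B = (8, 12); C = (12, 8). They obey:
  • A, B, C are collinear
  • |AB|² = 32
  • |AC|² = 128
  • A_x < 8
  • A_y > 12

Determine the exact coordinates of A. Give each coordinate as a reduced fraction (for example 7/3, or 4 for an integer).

1. A_x = 4  [[A, B, C are collinear ⇒ 4x+4y-80=0] ∩ [|A−(8, 12)|²=32]]
2. A_y = 16  [[A, B, C are collinear ⇒ 4x+4y-80=0] ∩ [|A−(8, 12)|²=32]]
   so A = (4, 16)

A = (4, 16)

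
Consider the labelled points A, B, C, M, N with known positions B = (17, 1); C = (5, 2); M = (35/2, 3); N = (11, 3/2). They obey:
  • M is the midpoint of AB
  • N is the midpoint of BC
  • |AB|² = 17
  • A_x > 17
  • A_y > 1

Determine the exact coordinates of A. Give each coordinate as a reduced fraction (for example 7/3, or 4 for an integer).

A = (18, 5)

1. A_x = 18  [A = 2·M−B = 2·(35/2, 3)−(17, 1)]
2. A_y = 5  [A = 2·M−B = 2·(35/2, 3)−(17, 1)]
   so A = (18, 5)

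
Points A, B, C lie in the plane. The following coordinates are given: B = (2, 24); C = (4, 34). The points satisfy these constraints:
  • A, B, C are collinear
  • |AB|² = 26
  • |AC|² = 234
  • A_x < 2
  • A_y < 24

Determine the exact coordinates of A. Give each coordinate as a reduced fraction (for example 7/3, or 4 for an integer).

1. A_x = 1  [[A, B, C are collinear ⇒ -10x+2y-28=0] ∩ [|A−(2, 24)|²=26]]
2. A_y = 19  [[A, B, C are collinear ⇒ -10x+2y-28=0] ∩ [|A−(2, 24)|²=26]]
   so A = (1, 19)

A = (1, 19)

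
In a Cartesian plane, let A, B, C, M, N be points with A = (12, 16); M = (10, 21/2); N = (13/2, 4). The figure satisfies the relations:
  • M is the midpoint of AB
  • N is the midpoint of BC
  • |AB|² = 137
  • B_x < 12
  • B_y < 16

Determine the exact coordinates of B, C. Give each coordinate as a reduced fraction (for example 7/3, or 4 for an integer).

B = (8, 5)
C = (5, 3)

1. B_x = 8  [B = 2·M−A = 2·(10, 21/2)−(12, 16)]
2. B_y = 5  [B = 2·M−A = 2·(10, 21/2)−(12, 16)]
   so B = (8, 5)
3. C_x = 5  [C = 2·N−B = 2·(13/2, 4)−(8, 5)]
4. C_y = 3  [C = 2·N−B = 2·(13/2, 4)−(8, 5)]
   so C = (5, 3)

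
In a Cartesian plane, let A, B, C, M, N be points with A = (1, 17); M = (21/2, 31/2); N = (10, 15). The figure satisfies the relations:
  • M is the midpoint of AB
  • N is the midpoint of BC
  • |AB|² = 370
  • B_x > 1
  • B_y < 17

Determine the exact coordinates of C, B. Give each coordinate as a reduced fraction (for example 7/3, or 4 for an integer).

C = (0, 16)
B = (20, 14)

1. B_x = 20  [B = 2·M−A = 2·(21/2, 31/2)−(1, 17)]
2. B_y = 14  [B = 2·M−A = 2·(21/2, 31/2)−(1, 17)]
   so B = (20, 14)
3. C_x = 0  [C = 2·N−B = 2·(10, 15)−(20, 14)]
4. C_y = 16  [C = 2·N−B = 2·(10, 15)−(20, 14)]
   so C = (0, 16)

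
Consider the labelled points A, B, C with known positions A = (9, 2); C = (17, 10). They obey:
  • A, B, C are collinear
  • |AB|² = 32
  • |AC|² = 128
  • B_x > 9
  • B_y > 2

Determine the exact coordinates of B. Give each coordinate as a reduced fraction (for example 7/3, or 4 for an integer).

1. B_x = 13  [[A, B, C are collinear ⇒ 8x-8y-56=0] ∩ [|B−(9, 2)|²=32]]
2. B_y = 6  [[A, B, C are collinear ⇒ 8x-8y-56=0] ∩ [|B−(9, 2)|²=32]]
   so B = (13, 6)

B = (13, 6)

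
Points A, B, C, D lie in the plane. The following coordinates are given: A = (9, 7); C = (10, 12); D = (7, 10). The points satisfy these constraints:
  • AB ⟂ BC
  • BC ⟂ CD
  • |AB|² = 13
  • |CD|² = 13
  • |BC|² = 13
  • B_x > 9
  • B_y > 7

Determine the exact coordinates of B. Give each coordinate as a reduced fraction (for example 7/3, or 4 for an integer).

1. B_x = 12  [[BC ⟂ CD ⇒ 3x+2y-54=0] ∩ [|B−(9, 7)|²=13]]
2. B_y = 9  [[BC ⟂ CD ⇒ 3x+2y-54=0] ∩ [|B−(9, 7)|²=13]]
   so B = (12, 9)

B = (12, 9)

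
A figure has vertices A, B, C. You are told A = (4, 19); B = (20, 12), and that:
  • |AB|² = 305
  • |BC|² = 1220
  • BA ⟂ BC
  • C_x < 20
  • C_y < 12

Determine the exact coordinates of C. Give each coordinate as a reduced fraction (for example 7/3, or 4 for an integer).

C = (6, -20)

1. C_x = 6  [[BA ⟂ BC ⇒ -16x+7y+236=0] ∩ [|C−(20, 12)|²=1220]]
2. C_y = -20  [[BA ⟂ BC ⇒ -16x+7y+236=0] ∩ [|C−(20, 12)|²=1220]]
   so C = (6, -20)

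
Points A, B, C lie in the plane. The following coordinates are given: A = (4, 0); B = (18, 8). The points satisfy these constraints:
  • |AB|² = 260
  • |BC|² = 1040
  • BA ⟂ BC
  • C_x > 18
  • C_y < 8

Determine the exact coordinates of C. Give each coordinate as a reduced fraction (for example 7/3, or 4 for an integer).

1. C_x = 34  [[BA ⟂ BC ⇒ -14x-8y+316=0] ∩ [|C−(18, 8)|²=1040]]
2. C_y = -20  [[BA ⟂ BC ⇒ -14x-8y+316=0] ∩ [|C−(18, 8)|²=1040]]
   so C = (34, -20)

C = (34, -20)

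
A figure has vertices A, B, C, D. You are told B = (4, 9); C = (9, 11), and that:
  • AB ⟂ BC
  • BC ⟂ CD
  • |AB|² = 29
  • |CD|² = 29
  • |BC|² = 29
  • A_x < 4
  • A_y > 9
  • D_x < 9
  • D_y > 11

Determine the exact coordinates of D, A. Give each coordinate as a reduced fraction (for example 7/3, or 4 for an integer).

1. D_x = 7  [[BC ⟂ CD ⇒ 5x+2y-67=0] ∩ [|D−(9, 11)|²=29]]
2. D_y = 16  [[BC ⟂ CD ⇒ 5x+2y-67=0] ∩ [|D−(9, 11)|²=29]]
   so D = (7, 16)
3. A_x = 2  [[AB ⟂ BC ⇒ -5x-2y+38=0] ∩ [|A−(4, 9)|²=29]]
4. A_y = 14  [[AB ⟂ BC ⇒ -5x-2y+38=0] ∩ [|A−(4, 9)|²=29]]
   so A = (2, 14)

D = (7, 16)
A = (2, 14)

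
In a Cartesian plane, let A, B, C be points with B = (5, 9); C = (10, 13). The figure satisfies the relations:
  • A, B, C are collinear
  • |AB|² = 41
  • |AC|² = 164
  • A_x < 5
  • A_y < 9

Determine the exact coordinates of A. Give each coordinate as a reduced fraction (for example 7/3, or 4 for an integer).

1. A_x = 0  [[A, B, C are collinear ⇒ -4x+5y-25=0] ∩ [|A−(5, 9)|²=41]]
2. A_y = 5  [[A, B, C are collinear ⇒ -4x+5y-25=0] ∩ [|A−(5, 9)|²=41]]
   so A = (0, 5)

A = (0, 5)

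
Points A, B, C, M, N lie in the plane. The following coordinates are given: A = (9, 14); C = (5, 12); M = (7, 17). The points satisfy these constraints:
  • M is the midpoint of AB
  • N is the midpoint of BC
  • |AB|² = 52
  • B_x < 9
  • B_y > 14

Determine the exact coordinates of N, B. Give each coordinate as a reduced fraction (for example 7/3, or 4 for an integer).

N = (5, 16)
B = (5, 20)

1. B_x = 5  [B = 2·M−A = 2·(7, 17)−(9, 14)]
2. B_y = 20  [B = 2·M−A = 2·(7, 17)−(9, 14)]
   so B = (5, 20)
3. N_x = 5  [2·N = B+C = (5, 20)+(5, 12)]
4. N_y = 16  [2·N = B+C = (5, 20)+(5, 12)]
   so N = (5, 16)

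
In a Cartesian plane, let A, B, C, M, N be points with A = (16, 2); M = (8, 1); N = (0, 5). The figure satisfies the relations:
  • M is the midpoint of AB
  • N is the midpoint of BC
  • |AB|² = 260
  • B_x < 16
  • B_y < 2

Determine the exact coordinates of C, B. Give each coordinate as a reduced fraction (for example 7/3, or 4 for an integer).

C = (0, 10)
B = (0, 0)

1. B_x = 0  [B = 2·M−A = 2·(8, 1)−(16, 2)]
2. B_y = 0  [B = 2·M−A = 2·(8, 1)−(16, 2)]
   so B = (0, 0)
3. C_x = 0  [C = 2·N−B = 2·(0, 5)−(0, 0)]
4. C_y = 10  [C = 2·N−B = 2·(0, 5)−(0, 0)]
   so C = (0, 10)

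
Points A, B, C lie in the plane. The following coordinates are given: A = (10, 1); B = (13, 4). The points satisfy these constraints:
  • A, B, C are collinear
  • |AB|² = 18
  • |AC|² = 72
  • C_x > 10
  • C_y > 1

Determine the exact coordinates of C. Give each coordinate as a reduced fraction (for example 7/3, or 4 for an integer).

C = (16, 7)

1. C_x = 16  [[A, B, C are collinear ⇒ -3x+3y+27=0] ∩ [|C−(10, 1)|²=72]]
2. C_y = 7  [[A, B, C are collinear ⇒ -3x+3y+27=0] ∩ [|C−(10, 1)|²=72]]
   so C = (16, 7)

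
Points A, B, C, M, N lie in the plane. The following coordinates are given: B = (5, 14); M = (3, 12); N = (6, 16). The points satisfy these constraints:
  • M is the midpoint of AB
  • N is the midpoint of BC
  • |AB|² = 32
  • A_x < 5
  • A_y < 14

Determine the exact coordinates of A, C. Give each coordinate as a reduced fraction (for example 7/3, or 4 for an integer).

1. A_x = 1  [A = 2·M−B = 2·(3, 12)−(5, 14)]
2. A_y = 10  [A = 2·M−B = 2·(3, 12)−(5, 14)]
   so A = (1, 10)
3. C_x = 7  [C = 2·N−B = 2·(6, 16)−(5, 14)]
4. C_y = 18  [C = 2·N−B = 2·(6, 16)−(5, 14)]
   so C = (7, 18)

A = (1, 10)
C = (7, 18)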